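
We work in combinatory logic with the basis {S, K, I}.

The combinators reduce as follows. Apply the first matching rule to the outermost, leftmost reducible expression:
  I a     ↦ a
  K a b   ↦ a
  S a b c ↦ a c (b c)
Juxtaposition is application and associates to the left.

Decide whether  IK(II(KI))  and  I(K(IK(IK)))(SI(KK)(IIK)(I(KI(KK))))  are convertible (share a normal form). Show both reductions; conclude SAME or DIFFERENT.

Answer: DIFFERENT — A ⇓ K(KI), B ⇓ KK

Reduction:
Term A:
  start: IK(II(KI))
  step 1: K(II(KI))
  step 2: K(I(KI))
  step 3: K(KI)

Term B:
  start: I(K(IK(IK)))(SI(KK)(IIK)(I(KI(KK))))
  step 1: K(IK(IK))(SI(KK)(IIK)(I(KI(KK))))
  step 2: IK(IK)
  step 3: K(IK)
  step 4: KK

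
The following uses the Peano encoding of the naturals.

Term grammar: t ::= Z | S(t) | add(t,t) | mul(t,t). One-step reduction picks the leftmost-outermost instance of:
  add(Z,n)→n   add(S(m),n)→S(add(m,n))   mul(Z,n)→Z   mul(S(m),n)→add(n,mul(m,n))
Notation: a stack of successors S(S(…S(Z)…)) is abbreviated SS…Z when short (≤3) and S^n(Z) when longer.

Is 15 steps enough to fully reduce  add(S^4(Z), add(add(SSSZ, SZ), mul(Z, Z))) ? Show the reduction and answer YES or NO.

Answer: YES — reaches normal form S^8(Z) in 15 ≤ 15 steps

Derivation:
  start: add(S^4(Z), add(add(SSSZ, SZ), mul(Z, Z)))
  [1] S(add(SSSZ, add(add(SSSZ, SZ), mul(Z, Z))))
  [2] S(S(add(SSZ, add(add(SSSZ, SZ), mul(Z, Z)))))
  [3] S(S(S(add(SZ, add(add(SSSZ, SZ), mul(Z, Z))))))
  [4] S(S(S(S(add(Z, add(add(SSSZ, SZ), mul(Z, Z)))))))
  [5] S(S(S(S(add(add(SSSZ, SZ), mul(Z, Z))))))
  [6] S(S(S(S(add(S(add(SSZ, SZ)), mul(Z, Z))))))
  [7] S(S(S(S(S(add(add(SSZ, SZ), mul(Z, Z)))))))
  [8] S(S(S(S(S(add(S(add(SZ, SZ)), mul(Z, Z)))))))
  [9] S(S(S(S(S(S(add(add(SZ, SZ), mul(Z, Z))))))))
  [10] S(S(S(S(S(S(add(S(add(Z, SZ)), mul(Z, Z))))))))
  [11] S(S(S(S(S(S(S(add(add(Z, SZ), mul(Z, Z)))))))))
  [12] S(S(S(S(S(S(S(add(SZ, mul(Z, Z)))))))))
  [13] S(S(S(S(S(S(S(S(add(Z, mul(Z, Z))))))))))
  [14] S(S(S(S(S(S(S(S(mul(Z, Z)))))))))
  [15] S^8(Z)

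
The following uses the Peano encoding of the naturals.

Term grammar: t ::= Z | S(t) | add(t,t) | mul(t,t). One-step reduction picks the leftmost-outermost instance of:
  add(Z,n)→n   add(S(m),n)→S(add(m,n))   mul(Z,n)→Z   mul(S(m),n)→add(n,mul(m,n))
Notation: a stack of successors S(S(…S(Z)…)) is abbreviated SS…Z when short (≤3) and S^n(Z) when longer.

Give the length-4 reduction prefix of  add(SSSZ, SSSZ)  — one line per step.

  start: add(SSSZ, SSSZ)
  [1] S(add(SSZ, SSSZ))
  [2] S(S(add(SZ, SSSZ)))
  [3] S(S(S(add(Z, SSSZ))))
  [4] S^6(Z)

Answer: after 4 steps: S^6(Z)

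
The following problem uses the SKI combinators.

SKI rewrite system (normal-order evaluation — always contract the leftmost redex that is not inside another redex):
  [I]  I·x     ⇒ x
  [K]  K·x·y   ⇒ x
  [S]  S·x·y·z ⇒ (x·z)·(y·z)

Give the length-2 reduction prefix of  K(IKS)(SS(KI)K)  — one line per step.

Answer: after 2 steps: KS

Working:
  start: K(IKS)(SS(KI)K)
  →1  IKS
  →2  KS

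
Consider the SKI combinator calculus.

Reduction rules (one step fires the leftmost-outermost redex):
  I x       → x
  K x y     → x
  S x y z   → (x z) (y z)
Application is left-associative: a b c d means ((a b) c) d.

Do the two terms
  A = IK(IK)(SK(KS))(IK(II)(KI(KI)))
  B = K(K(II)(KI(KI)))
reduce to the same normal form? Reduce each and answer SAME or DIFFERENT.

Term A:
  start: IK(IK)(SK(KS))(IK(II)(KI(KI)))
  [1] K(IK)(SK(KS))(IK(II)(KI(KI)))
  [2] IK(IK(II)(KI(KI)))
  [3] K(IK(II)(KI(KI)))
  [4] K(K(II)(KI(KI)))
  [5] K(II)
  [6] KI

Term B:
  start: K(K(II)(KI(KI)))
  [1] K(II)
  [2] KI

Answer: SAME — A ⇓ KI, B ⇓ KI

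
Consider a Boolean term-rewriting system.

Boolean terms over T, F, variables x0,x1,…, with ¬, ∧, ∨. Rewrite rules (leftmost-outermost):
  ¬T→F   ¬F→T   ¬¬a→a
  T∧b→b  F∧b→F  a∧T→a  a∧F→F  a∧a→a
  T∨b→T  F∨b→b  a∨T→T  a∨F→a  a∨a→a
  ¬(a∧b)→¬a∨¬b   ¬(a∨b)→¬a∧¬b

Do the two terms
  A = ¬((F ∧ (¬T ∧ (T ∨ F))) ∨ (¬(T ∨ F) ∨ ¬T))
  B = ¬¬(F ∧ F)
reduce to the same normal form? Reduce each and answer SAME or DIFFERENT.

Term A:
  start: ¬((F ∧ (¬T ∧ (T ∨ F))) ∨ (¬(T ∨ F) ∨ ¬T))
  →1  ¬(F ∧ (¬T ∧ (T ∨ F))) ∧ ¬(¬(T ∨ F) ∨ ¬T)
  →2  (¬F ∨ ¬(¬T ∧ (T ∨ F))) ∧ ¬(¬(T ∨ F) ∨ ¬T)
  →3  (T ∨ ¬(¬T ∧ (T ∨ F))) ∧ ¬(¬(T ∨ F) ∨ ¬T)
  →4  T ∧ ¬(¬(T ∨ F) ∨ ¬T)
  →5  ¬(¬(T ∨ F) ∨ ¬T)
  →6  ¬¬(T ∨ F) ∧ ¬¬T
  →7  (T ∨ F) ∧ ¬¬T
  →8  T ∧ ¬¬T
  →9  ¬¬T
  →10  T

Term B:
  start: ¬¬(F ∧ F)
  →1  F ∧ F
  →2  F

Answer: DIFFERENT — A ⇓ T, B ⇓ F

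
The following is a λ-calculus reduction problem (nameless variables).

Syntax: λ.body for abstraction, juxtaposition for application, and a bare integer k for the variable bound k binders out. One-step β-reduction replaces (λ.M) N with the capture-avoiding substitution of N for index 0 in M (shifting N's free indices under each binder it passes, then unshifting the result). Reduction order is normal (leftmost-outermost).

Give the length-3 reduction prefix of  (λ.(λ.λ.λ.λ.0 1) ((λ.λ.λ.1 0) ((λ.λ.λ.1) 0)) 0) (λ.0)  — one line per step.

Answer: after 3 steps: λ.λ.0 1

Derivation:
  start: (λ.(λ.λ.λ.λ.0 1) ((λ.λ.λ.1 0) ((λ.λ.λ.1) 0)) 0) (λ.0)
  step 1: (λ.λ.λ.λ.0 1) ((λ.λ.λ.1 0) ((λ.λ.λ.1) (λ.0))) (λ.0)
  step 2: (λ.λ.λ.0 1) (λ.0)
  step 3: λ.λ.0 1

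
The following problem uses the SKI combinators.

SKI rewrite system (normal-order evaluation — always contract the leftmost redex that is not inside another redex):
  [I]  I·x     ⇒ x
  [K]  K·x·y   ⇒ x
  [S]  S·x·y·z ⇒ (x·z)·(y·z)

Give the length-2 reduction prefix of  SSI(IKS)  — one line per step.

Answer: after 2 steps: S(KS)(I(IKS))

Derivation:
  start: SSI(IKS)
  →1  S(IKS)(I(IKS))
  →2  S(KS)(I(IKS))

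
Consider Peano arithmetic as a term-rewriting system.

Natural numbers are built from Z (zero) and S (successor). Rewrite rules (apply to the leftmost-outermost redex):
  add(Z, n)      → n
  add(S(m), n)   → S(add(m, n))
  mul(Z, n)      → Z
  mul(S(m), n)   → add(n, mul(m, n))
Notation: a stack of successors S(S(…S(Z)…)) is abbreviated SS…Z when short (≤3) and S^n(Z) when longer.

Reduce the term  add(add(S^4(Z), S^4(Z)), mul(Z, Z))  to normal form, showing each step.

Answer: normal form = S^8(Z)  (in 15 steps)

Derivation:
  start: add(add(S^4(Z), S^4(Z)), mul(Z, Z))
  [1] add(S(add(SSSZ, S^4(Z))), mul(Z, Z))
  [2] S(add(add(SSSZ, S^4(Z)), mul(Z, Z)))
  [3] S(add(S(add(SSZ, S^4(Z))), mul(Z, Z)))
  [4] S(S(add(add(SSZ, S^4(Z)), mul(Z, Z))))
  [5] S(S(add(S(add(SZ, S^4(Z))), mul(Z, Z))))
  [6] S(S(S(add(add(SZ, S^4(Z)), mul(Z, Z)))))
  [7] S(S(S(add(S(add(Z, S^4(Z))), mul(Z, Z)))))
  [8] S(S(S(S(add(add(Z, S^4(Z)), mul(Z, Z))))))
  [9] S(S(S(S(add(S^4(Z), mul(Z, Z))))))
  [10] S(S(S(S(S(add(SSSZ, mul(Z, Z)))))))
  [11] S(S(S(S(S(S(add(SSZ, mul(Z, Z))))))))
  [12] S(S(S(S(S(S(S(add(SZ, mul(Z, Z)))))))))
  [13] S(S(S(S(S(S(S(S(add(Z, mul(Z, Z))))))))))
  [14] S(S(S(S(S(S(S(S(mul(Z, Z)))))))))
  [15] S^8(Z)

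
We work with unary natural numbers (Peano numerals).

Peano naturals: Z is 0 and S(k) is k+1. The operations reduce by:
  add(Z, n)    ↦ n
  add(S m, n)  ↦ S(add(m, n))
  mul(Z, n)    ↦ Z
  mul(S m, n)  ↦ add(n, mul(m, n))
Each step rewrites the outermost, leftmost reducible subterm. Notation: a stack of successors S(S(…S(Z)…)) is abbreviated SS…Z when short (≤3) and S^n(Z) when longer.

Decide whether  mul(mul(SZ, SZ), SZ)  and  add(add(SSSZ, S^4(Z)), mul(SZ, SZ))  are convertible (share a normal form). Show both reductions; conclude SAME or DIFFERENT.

Answer: DIFFERENT — A ⇓ SZ, B ⇓ S^8(Z)

Working:
Term A:
  start: mul(mul(SZ, SZ), SZ)
  →1  mul(add(SZ, mul(Z, SZ)), SZ)
  →2  mul(S(add(Z, mul(Z, SZ))), SZ)
  →3  add(SZ, mul(add(Z, mul(Z, SZ)), SZ))
  →4  S(add(Z, mul(add(Z, mul(Z, SZ)), SZ)))
  →5  S(mul(add(Z, mul(Z, SZ)), SZ))
  →6  S(mul(mul(Z, SZ), SZ))
  →7  S(mul(Z, SZ))
  →8  SZ

Term B:
  start: add(add(SSSZ, S^4(Z)), mul(SZ, SZ))
  →1  add(S(add(SSZ, S^4(Z))), mul(SZ, SZ))
  →2  S(add(add(SSZ, S^4(Z)), mul(SZ, SZ)))
  →3  S(add(S(add(SZ, S^4(Z))), mul(SZ, SZ)))
  →4  S(S(add(add(SZ, S^4(Z)), mul(SZ, SZ))))
  →5  S(S(add(S(add(Z, S^4(Z))), mul(SZ, SZ))))
  →6  S(S(S(add(add(Z, S^4(Z)), mul(SZ, SZ)))))
  →7  S(S(S(add(S^4(Z), mul(SZ, SZ)))))
  →8  S(S(S(S(add(SSSZ, mul(SZ, SZ))))))
  →9  S(S(S(S(S(add(SSZ, mul(SZ, SZ)))))))
  →10  S(S(S(S(S(S(add(SZ, mul(SZ, SZ))))))))
  →11  S(S(S(S(S(S(S(add(Z, mul(SZ, SZ)))))))))
  →12  S(S(S(S(S(S(S(mul(SZ, SZ))))))))
  →13  S(S(S(S(S(S(S(add(SZ, mul(Z, SZ)))))))))
  →14  S(S(S(S(S(S(S(S(add(Z, mul(Z, SZ))))))))))
  →15  S(S(S(S(S(S(S(S(mul(Z, SZ)))))))))
  →16  S^8(Z)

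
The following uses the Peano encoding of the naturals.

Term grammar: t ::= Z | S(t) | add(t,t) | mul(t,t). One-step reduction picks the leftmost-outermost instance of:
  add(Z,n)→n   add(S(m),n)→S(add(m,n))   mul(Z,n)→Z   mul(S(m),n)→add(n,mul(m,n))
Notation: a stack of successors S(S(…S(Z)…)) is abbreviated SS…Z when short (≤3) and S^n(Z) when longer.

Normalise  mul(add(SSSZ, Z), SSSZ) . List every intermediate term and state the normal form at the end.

  start: mul(add(SSSZ, Z), SSSZ)
  →1  mul(S(add(SSZ, Z)), SSSZ)
  →2  add(SSSZ, mul(add(SSZ, Z), SSSZ))
  →3  S(add(SSZ, mul(add(SSZ, Z), SSSZ)))
  →4  S(S(add(SZ, mul(add(SSZ, Z), SSSZ))))
  →5  S(S(S(add(Z, mul(add(SSZ, Z), SSSZ)))))
  →6  S(S(S(mul(add(SSZ, Z), SSSZ))))
  →7  S(S(S(mul(S(add(SZ, Z)), SSSZ))))
  →8  S(S(S(add(SSSZ, mul(add(SZ, Z), SSSZ)))))
  →9  S(S(S(S(add(SSZ, mul(add(SZ, Z), SSSZ))))))
  →10  S(S(S(S(S(add(SZ, mul(add(SZ, Z), SSSZ)))))))
  →11  S(S(S(S(S(S(add(Z, mul(add(SZ, Z), SSSZ))))))))
  →12  S(S(S(S(S(S(mul(add(SZ, Z), SSSZ)))))))
  →13  S(S(S(S(S(S(mul(S(add(Z, Z)), SSSZ)))))))
  →14  S(S(S(S(S(S(add(SSSZ, mul(add(Z, Z), SSSZ))))))))
  →15  S(S(S(S(S(S(S(add(SSZ, mul(add(Z, Z), SSSZ)))))))))
  →16  S(S(S(S(S(S(S(S(add(SZ, mul(add(Z, Z), SSSZ))))))))))
  →17  S(S(S(S(S(S(S(S(S(add(Z, mul(add(Z, Z), SSSZ)))))))))))
  →18  S(S(S(S(S(S(S(S(S(mul(add(Z, Z), SSSZ))))))))))
  →19  S(S(S(S(S(S(S(S(S(mul(Z, SSSZ))))))))))
  →20  S^9(Z)

Answer: normal form = S^9(Z)  (in 20 steps)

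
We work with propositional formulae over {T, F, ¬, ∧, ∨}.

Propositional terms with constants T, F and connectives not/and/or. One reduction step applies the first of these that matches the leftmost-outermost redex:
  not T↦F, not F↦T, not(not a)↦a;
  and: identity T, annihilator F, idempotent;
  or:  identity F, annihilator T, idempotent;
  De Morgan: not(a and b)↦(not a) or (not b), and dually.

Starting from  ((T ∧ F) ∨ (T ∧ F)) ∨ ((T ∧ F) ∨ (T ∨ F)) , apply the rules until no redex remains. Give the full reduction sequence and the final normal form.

Answer: normal form = T  (in 6 steps)

Working:
  start: ((T ∧ F) ∨ (T ∧ F)) ∨ ((T ∧ F) ∨ (T ∨ F))
  →1  (T ∧ F) ∨ ((T ∧ F) ∨ (T ∨ F))
  →2  F ∨ ((T ∧ F) ∨ (T ∨ F))
  →3  (T ∧ F) ∨ (T ∨ F)
  →4  F ∨ (T ∨ F)
  →5  T ∨ F
  →6  T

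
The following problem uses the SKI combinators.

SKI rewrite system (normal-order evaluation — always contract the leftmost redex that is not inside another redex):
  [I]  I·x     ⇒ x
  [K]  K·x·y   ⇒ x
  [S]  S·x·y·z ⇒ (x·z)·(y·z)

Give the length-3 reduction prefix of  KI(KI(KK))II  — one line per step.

  start: KI(KI(KK))II
  [1] III
  [2] II
  [3] I

Answer: after 3 steps: I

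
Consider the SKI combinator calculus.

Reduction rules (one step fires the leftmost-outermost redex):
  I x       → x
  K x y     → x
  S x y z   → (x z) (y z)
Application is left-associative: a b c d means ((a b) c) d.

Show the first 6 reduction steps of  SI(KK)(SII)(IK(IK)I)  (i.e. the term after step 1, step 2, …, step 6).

  start: SI(KK)(SII)(IK(IK)I)
  →1  I(SII)(KK(SII))(IK(IK)I)
  →2  SII(KK(SII))(IK(IK)I)
  →3  I(KK(SII))(I(KK(SII)))(IK(IK)I)
  →4  KK(SII)(I(KK(SII)))(IK(IK)I)
  →5  K(I(KK(SII)))(IK(IK)I)
  →6  I(KK(SII))

Answer: after 6 steps: I(KK(SII))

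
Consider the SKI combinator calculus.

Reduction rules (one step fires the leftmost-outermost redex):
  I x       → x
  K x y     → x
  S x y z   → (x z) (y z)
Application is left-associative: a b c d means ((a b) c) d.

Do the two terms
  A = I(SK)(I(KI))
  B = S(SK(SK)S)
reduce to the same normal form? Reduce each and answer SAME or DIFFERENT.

Term A:
  start: I(SK)(I(KI))
  [1] SK(I(KI))
  [2] SK(KI)

Term B:
  start: S(SK(SK)S)
  [1] S(KS(SKS))
  [2] SS

Answer: DIFFERENT — A ⇓ SK(KI), B ⇓ SS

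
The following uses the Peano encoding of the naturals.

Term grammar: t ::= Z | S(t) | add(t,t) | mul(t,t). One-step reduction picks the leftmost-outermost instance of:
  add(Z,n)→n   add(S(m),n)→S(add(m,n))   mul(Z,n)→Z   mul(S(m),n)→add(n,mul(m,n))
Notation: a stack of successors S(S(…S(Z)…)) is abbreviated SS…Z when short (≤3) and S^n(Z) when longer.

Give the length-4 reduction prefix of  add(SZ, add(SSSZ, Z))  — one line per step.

  start: add(SZ, add(SSSZ, Z))
  [1] S(add(Z, add(SSSZ, Z)))
  [2] S(add(SSSZ, Z))
  [3] S(S(add(SSZ, Z)))
  [4] S(S(S(add(SZ, Z))))

Answer: after 4 steps: S(S(S(add(SZ, Z))))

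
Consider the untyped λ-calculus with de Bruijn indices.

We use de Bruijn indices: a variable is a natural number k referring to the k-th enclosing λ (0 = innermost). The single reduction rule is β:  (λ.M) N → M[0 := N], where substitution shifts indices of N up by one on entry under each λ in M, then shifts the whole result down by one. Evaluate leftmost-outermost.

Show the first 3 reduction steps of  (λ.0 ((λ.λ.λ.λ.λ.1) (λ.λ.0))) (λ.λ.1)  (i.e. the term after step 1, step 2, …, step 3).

Answer: after 3 steps: λ.λ.λ.λ.λ.1

Working:
  start: (λ.0 ((λ.λ.λ.λ.λ.1) (λ.λ.0))) (λ.λ.1)
  [1] (λ.λ.1) ((λ.λ.λ.λ.λ.1) (λ.λ.0))
  [2] λ.(λ.λ.λ.λ.λ.1) (λ.λ.0)
  [3] λ.λ.λ.λ.λ.1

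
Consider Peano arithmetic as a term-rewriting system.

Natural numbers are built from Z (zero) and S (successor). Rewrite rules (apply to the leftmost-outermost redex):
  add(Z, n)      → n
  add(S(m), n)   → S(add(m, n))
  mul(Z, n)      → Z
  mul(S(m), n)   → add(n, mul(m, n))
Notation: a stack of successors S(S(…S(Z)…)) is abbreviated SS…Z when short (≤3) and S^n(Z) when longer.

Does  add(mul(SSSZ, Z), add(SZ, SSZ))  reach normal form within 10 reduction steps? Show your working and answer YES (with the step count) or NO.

  start: add(mul(SSSZ, Z), add(SZ, SSZ))
  [1] add(add(Z, mul(SSZ, Z)), add(SZ, SSZ))
  [2] add(mul(SSZ, Z), add(SZ, SSZ))
  [3] add(add(Z, mul(SZ, Z)), add(SZ, SSZ))
  [4] add(mul(SZ, Z), add(SZ, SSZ))
  [5] add(add(Z, mul(Z, Z)), add(SZ, SSZ))
  [6] add(mul(Z, Z), add(SZ, SSZ))
  [7] add(Z, add(SZ, SSZ))
  [8] add(SZ, SSZ)
  [9] S(add(Z, SSZ))
  [10] SSSZ

Answer: YES — reaches normal form SSSZ in 10 ≤ 10 steps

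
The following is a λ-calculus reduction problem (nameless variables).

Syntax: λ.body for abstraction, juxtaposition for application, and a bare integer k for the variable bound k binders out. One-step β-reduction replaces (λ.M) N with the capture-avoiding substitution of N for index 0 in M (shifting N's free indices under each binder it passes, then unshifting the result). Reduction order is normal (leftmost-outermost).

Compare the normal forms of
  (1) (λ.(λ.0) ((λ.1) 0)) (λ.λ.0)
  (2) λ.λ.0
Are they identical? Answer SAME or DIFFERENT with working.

Term A:
  start: (λ.(λ.0) ((λ.1) 0)) (λ.λ.0)
  [1] (λ.0) ((λ.λ.λ.0) (λ.λ.0))
  [2] (λ.λ.λ.0) (λ.λ.0)
  [3] λ.λ.0

Term B:
  start: λ.λ.0

Answer: SAME — A ⇓ λ.λ.0, B ⇓ λ.λ.0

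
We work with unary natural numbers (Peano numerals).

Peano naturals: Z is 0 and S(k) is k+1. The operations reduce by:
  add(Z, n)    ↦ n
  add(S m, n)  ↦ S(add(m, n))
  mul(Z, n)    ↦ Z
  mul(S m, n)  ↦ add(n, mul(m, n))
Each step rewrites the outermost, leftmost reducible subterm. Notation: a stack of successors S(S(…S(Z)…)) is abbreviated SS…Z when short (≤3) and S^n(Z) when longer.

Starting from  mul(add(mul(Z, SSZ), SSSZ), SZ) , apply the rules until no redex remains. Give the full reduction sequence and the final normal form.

  start: mul(add(mul(Z, SSZ), SSSZ), SZ)
  [1] mul(add(Z, SSSZ), SZ)
  [2] mul(SSSZ, SZ)
  [3] add(SZ, mul(SSZ, SZ))
  [4] S(add(Z, mul(SSZ, SZ)))
  [5] S(mul(SSZ, SZ))
  [6] S(add(SZ, mul(SZ, SZ)))
  [7] S(S(add(Z, mul(SZ, SZ))))
  [8] S(S(mul(SZ, SZ)))
  [9] S(S(add(SZ, mul(Z, SZ))))
  [10] S(S(S(add(Z, mul(Z, SZ)))))
  [11] S(S(S(mul(Z, SZ))))
  [12] SSSZ

Answer: normal form = SSSZ  (in 12 steps)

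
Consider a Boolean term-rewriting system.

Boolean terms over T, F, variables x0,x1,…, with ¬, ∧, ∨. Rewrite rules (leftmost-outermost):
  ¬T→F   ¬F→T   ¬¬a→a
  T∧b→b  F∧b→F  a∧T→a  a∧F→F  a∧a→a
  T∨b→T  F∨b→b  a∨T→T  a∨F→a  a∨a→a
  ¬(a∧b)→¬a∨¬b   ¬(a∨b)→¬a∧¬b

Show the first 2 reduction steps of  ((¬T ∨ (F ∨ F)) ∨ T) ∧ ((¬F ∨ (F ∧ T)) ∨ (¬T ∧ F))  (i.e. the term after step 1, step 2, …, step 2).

Answer: after 2 steps: (¬F ∨ (F ∧ T)) ∨ (¬T ∧ F)

Derivation:
  start: ((¬T ∨ (F ∨ F)) ∨ T) ∧ ((¬F ∨ (F ∧ T)) ∨ (¬T ∧ F))
  step 1: T ∧ ((¬F ∨ (F ∧ T)) ∨ (¬T ∧ F))
  step 2: (¬F ∨ (F ∧ T)) ∨ (¬T ∧ F)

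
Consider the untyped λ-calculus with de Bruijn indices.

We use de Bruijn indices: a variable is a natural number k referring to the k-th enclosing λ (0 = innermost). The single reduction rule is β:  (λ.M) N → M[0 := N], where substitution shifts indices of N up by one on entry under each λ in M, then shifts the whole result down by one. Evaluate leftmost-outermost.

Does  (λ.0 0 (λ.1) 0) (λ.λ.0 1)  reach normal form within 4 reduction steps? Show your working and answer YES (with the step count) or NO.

Answer: NO — after 4 steps the term is (λ.λ.0 1) (λ.λ.0 1), not yet normal

Working:
  start: (λ.0 0 (λ.1) 0) (λ.λ.0 1)
  →1  (λ.λ.0 1) (λ.λ.0 1) (λ.λ.λ.0 1) (λ.λ.0 1)
  →2  (λ.0 (λ.λ.0 1)) (λ.λ.λ.0 1) (λ.λ.0 1)
  →3  (λ.λ.λ.0 1) (λ.λ.0 1) (λ.λ.0 1)
  →4  (λ.λ.0 1) (λ.λ.0 1)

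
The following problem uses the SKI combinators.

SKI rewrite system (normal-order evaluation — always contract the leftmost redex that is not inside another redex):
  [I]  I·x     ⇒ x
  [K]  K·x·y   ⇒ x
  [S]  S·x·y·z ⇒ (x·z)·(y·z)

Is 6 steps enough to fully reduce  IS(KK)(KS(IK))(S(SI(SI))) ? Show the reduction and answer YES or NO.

  start: IS(KK)(KS(IK))(S(SI(SI)))
  [1] S(KK)(KS(IK))(S(SI(SI)))
  [2] KK(S(SI(SI)))(KS(IK)(S(SI(SI))))
  [3] K(KS(IK)(S(SI(SI))))
  [4] K(S(S(SI(SI))))

Answer: YES — reaches normal form K(S(S(SI(SI)))) in 4 ≤ 6 steps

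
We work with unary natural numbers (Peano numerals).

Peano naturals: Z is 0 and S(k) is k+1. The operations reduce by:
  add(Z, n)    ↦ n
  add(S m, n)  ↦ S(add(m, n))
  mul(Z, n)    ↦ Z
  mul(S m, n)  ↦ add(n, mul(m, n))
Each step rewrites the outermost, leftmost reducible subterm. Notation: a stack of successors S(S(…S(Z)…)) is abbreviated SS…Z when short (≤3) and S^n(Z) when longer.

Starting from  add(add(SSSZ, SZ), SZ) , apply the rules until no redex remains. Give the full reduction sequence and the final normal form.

Answer: normal form = S^5(Z)  (in 9 steps)

Reduction:
  start: add(add(SSSZ, SZ), SZ)
  →1  add(S(add(SSZ, SZ)), SZ)
  →2  S(add(add(SSZ, SZ), SZ))
  →3  S(add(S(add(SZ, SZ)), SZ))
  →4  S(S(add(add(SZ, SZ), SZ)))
  →5  S(S(add(S(add(Z, SZ)), SZ)))
  →6  S(S(S(add(add(Z, SZ), SZ))))
  →7  S(S(S(add(SZ, SZ))))
  →8  S(S(S(S(add(Z, SZ)))))
  →9  S^5(Z)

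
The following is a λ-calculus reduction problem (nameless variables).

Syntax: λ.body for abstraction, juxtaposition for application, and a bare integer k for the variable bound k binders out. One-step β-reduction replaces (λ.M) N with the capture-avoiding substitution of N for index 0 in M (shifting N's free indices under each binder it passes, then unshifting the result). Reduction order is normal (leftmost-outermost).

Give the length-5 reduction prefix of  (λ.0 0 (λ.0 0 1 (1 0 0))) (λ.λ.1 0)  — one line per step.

  start: (λ.0 0 (λ.0 0 1 (1 0 0))) (λ.λ.1 0)
  →1  (λ.λ.1 0) (λ.λ.1 0) (λ.0 0 (λ.λ.1 0) ((λ.λ.1 0) 0 0))
  →2  (λ.(λ.λ.1 0) 0) (λ.0 0 (λ.λ.1 0) ((λ.λ.1 0) 0 0))
  →3  (λ.λ.1 0) (λ.0 0 (λ.λ.1 0) ((λ.λ.1 0) 0 0))
  →4  λ.(λ.0 0 (λ.λ.1 0) ((λ.λ.1 0) 0 0)) 0
  →5  λ.0 0 (λ.λ.1 0) ((λ.λ.1 0) 0 0)

Answer: after 5 steps: λ.0 0 (λ.λ.1 0) ((λ.λ.1 0) 0 0)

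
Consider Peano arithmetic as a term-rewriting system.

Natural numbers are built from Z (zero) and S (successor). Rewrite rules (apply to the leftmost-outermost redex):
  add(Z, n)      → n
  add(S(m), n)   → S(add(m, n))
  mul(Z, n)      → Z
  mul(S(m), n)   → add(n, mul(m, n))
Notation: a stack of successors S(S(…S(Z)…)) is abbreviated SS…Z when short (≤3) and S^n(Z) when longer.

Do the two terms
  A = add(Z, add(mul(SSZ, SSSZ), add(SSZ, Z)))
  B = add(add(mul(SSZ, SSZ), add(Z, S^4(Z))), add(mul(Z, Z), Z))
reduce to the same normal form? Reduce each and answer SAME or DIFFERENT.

Answer: SAME — A ⇓ S^8(Z), B ⇓ S^8(Z)

Reduction:
Term A:
  start: add(Z, add(mul(SSZ, SSSZ), add(SSZ, Z)))
  →1  add(mul(SSZ, SSSZ), add(SSZ, Z))
  →2  add(add(SSSZ, mul(SZ, SSSZ)), add(SSZ, Z))
  →3  add(S(add(SSZ, mul(SZ, SSSZ))), add(SSZ, Z))
  →4  S(add(add(SSZ, mul(SZ, SSSZ)), add(SSZ, Z)))
  →5  S(add(S(add(SZ, mul(SZ, SSSZ))), add(SSZ, Z)))
  →6  S(S(add(add(SZ, mul(SZ, SSSZ)), add(SSZ, Z))))
  →7  S(S(add(S(add(Z, mul(SZ, SSSZ))), add(SSZ, Z))))
  →8  S(S(S(add(add(Z, mul(SZ, SSSZ)), add(SSZ, Z)))))
  →9  S(S(S(add(mul(SZ, SSSZ), add(SSZ, Z)))))
  →10  S(S(S(add(add(SSSZ, mul(Z, SSSZ)), add(SSZ, Z)))))
  →11  S(S(S(add(S(add(SSZ, mul(Z, SSSZ))), add(SSZ, Z)))))
  →12  S(S(S(S(add(add(SSZ, mul(Z, SSSZ)), add(SSZ, Z))))))
  →13  S(S(S(S(add(S(add(SZ, mul(Z, SSSZ))), add(SSZ, Z))))))
  →14  S(S(S(S(S(add(add(SZ, mul(Z, SSSZ)), add(SSZ, Z)))))))
  →15  S(S(S(S(S(add(S(add(Z, mul(Z, SSSZ))), add(SSZ, Z)))))))
  →16  S(S(S(S(S(S(add(add(Z, mul(Z, SSSZ)), add(SSZ, Z))))))))
  →17  S(S(S(S(S(S(add(mul(Z, SSSZ), add(SSZ, Z))))))))
  →18  S(S(S(S(S(S(add(Z, add(SSZ, Z))))))))
  →19  S(S(S(S(S(S(add(SSZ, Z)))))))
  →20  S(S(S(S(S(S(S(add(SZ, Z))))))))
  →21  S(S(S(S(S(S(S(S(add(Z, Z)))))))))
  →22  S^8(Z)

Term B:
  start: add(add(mul(SSZ, SSZ), add(Z, S^4(Z))), add(mul(Z, Z), Z))
  →1  add(add(add(SSZ, mul(SZ, SSZ)), add(Z, S^4(Z))), add(mul(Z, Z), Z))
  →2  add(add(S(add(SZ, mul(SZ, SSZ))), add(Z, S^4(Z))), add(mul(Z, Z), Z))
  →3  add(S(add(add(SZ, mul(SZ, SSZ)), add(Z, S^4(Z)))), add(mul(Z, Z), Z))
  →4  S(add(add(add(SZ, mul(SZ, SSZ)), add(Z, S^4(Z))), add(mul(Z, Z), Z)))
  →5  S(add(add(S(add(Z, mul(SZ, SSZ))), add(Z, S^4(Z))), add(mul(Z, Z), Z)))
  →6  S(add(S(add(add(Z, mul(SZ, SSZ)), add(Z, S^4(Z)))), add(mul(Z, Z), Z)))
  →7  S(S(add(add(add(Z, mul(SZ, SSZ)), add(Z, S^4(Z))), add(mul(Z, Z), Z))))
  →8  S(S(add(add(mul(SZ, SSZ), add(Z, S^4(Z))), add(mul(Z, Z), Z))))
  →9  S(S(add(add(add(SSZ, mul(Z, SSZ)), add(Z, S^4(Z))), add(mul(Z, Z), Z))))
  →10  S(S(add(add(S(add(SZ, mul(Z, SSZ))), add(Z, S^4(Z))), add(mul(Z, Z), Z))))
  →11  S(S(add(S(add(add(SZ, mul(Z, SSZ)), add(Z, S^4(Z)))), add(mul(Z, Z), Z))))
  →12  S(S(S(add(add(add(SZ, mul(Z, SSZ)), add(Z, S^4(Z))), add(mul(Z, Z), Z)))))
  →13  S(S(S(add(add(S(add(Z, mul(Z, SSZ))), add(Z, S^4(Z))), add(mul(Z, Z), Z)))))
  →14  S(S(S(add(S(add(add(Z, mul(Z, SSZ)), add(Z, S^4(Z)))), add(mul(Z, Z), Z)))))
  →15  S(S(S(S(add(add(add(Z, mul(Z, SSZ)), add(Z, S^4(Z))), add(mul(Z, Z), Z))))))
  →16  S(S(S(S(add(add(mul(Z, SSZ), add(Z, S^4(Z))), add(mul(Z, Z), Z))))))
  →17  S(S(S(S(add(add(Z, add(Z, S^4(Z))), add(mul(Z, Z), Z))))))
  →18  S(S(S(S(add(add(Z, S^4(Z)), add(mul(Z, Z), Z))))))
  →19  S(S(S(S(add(S^4(Z), add(mul(Z, Z), Z))))))
  →20  S(S(S(S(S(add(SSSZ, add(mul(Z, Z), Z)))))))
  →21  S(S(S(S(S(S(add(SSZ, add(mul(Z, Z), Z))))))))
  →22  S(S(S(S(S(S(S(add(SZ, add(mul(Z, Z), Z)))))))))
  →23  S(S(S(S(S(S(S(S(add(Z, add(mul(Z, Z), Z))))))))))
  →24  S(S(S(S(S(S(S(S(add(mul(Z, Z), Z)))))))))
  →25  S(S(S(S(S(S(S(S(add(Z, Z)))))))))
  →26  S^8(Z)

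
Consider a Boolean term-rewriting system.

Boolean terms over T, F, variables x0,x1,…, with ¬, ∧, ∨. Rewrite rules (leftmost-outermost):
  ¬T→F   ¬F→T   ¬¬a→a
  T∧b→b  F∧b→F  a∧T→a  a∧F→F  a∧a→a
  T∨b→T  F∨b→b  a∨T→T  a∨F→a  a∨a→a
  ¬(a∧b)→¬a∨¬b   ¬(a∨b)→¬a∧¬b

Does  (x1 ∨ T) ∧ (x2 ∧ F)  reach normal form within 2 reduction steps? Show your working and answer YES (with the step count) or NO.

Answer: NO — after 2 steps the term is x2 ∧ F, not yet normal

Working:
  start: (x1 ∨ T) ∧ (x2 ∧ F)
  →1  T ∧ (x2 ∧ F)
  →2  x2 ∧ F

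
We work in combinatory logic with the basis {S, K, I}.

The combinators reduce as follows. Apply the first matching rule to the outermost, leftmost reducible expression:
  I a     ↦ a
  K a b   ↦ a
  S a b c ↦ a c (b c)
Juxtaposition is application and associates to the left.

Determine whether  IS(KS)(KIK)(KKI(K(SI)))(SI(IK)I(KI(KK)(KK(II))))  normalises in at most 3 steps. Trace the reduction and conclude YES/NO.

  start: IS(KS)(KIK)(KKI(K(SI)))(SI(IK)I(KI(KK)(KK(II))))
  step 1: S(KS)(KIK)(KKI(K(SI)))(SI(IK)I(KI(KK)(KK(II))))
  step 2: KS(KKI(K(SI)))(KIK(KKI(K(SI))))(SI(IK)I(KI(KK)(KK(II))))
  step 3: S(KIK(KKI(K(SI))))(SI(IK)I(KI(KK)(KK(II))))

Answer: NO — after 3 steps the term is S(KIK(KKI(K(SI))))(SI(IK)I(KI(KK)(KK(II)))), not yet normal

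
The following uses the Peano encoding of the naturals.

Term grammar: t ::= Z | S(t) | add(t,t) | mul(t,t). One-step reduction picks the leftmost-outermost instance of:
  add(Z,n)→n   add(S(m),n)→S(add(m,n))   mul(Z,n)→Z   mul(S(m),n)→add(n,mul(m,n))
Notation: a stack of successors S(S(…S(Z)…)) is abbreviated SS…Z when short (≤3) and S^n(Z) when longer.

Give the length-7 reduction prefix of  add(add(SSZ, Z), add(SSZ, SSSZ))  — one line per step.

  start: add(add(SSZ, Z), add(SSZ, SSSZ))
  →1  add(S(add(SZ, Z)), add(SSZ, SSSZ))
  →2  S(add(add(SZ, Z), add(SSZ, SSSZ)))
  →3  S(add(S(add(Z, Z)), add(SSZ, SSSZ)))
  →4  S(S(add(add(Z, Z), add(SSZ, SSSZ))))
  →5  S(S(add(Z, add(SSZ, SSSZ))))
  →6  S(S(add(SSZ, SSSZ)))
  →7  S(S(S(add(SZ, SSSZ))))

Answer: after 7 steps: S(S(S(add(SZ, SSSZ))))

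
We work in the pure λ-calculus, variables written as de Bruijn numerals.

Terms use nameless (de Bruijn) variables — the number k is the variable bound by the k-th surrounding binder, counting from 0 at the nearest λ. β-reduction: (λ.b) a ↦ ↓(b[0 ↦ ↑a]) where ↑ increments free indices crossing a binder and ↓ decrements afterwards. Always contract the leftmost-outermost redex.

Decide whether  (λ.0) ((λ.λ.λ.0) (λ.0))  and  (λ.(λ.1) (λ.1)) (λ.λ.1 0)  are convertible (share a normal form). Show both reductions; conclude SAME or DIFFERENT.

Term A:
  start: (λ.0) ((λ.λ.λ.0) (λ.0))
  step 1: (λ.λ.λ.0) (λ.0)
  step 2: λ.λ.0

Term B:
  start: (λ.(λ.1) (λ.1)) (λ.λ.1 0)
  step 1: (λ.λ.λ.1 0) (λ.λ.λ.1 0)
  step 2: λ.λ.1 0

Answer: DIFFERENT — A ⇓ λ.λ.0, B ⇓ λ.λ.1 0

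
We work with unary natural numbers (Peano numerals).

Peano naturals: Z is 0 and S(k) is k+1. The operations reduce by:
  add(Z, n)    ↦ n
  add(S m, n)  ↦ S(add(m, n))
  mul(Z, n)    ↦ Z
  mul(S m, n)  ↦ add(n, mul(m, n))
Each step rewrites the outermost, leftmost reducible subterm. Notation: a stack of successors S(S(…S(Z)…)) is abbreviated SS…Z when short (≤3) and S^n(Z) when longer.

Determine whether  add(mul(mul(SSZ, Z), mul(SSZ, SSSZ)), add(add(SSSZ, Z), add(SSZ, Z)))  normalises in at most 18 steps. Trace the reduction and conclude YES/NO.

Answer: YES — reaches normal form S^5(Z) in 18 ≤ 18 steps

Reduction:
  start: add(mul(mul(SSZ, Z), mul(SSZ, SSSZ)), add(add(SSSZ, Z), add(SSZ, Z)))
  step 1: add(mul(add(Z, mul(SZ, Z)), mul(SSZ, SSSZ)), add(add(SSSZ, Z), add(SSZ, Z)))
  step 2: add(mul(mul(SZ, Z), mul(SSZ, SSSZ)), add(add(SSSZ, Z), add(SSZ, Z)))
  step 3: add(mul(add(Z, mul(Z, Z)), mul(SSZ, SSSZ)), add(add(SSSZ, Z), add(SSZ, Z)))
  step 4: add(mul(mul(Z, Z), mul(SSZ, SSSZ)), add(add(SSSZ, Z), add(SSZ, Z)))
  step 5: add(mul(Z, mul(SSZ, SSSZ)), add(add(SSSZ, Z), add(SSZ, Z)))
  step 6: add(Z, add(add(SSSZ, Z), add(SSZ, Z)))
  step 7: add(add(SSSZ, Z), add(SSZ, Z))
  step 8: add(S(add(SSZ, Z)), add(SSZ, Z))
  step 9: S(add(add(SSZ, Z), add(SSZ, Z)))
  step 10: S(add(S(add(SZ, Z)), add(SSZ, Z)))
  step 11: S(S(add(add(SZ, Z), add(SSZ, Z))))
  step 12: S(S(add(S(add(Z, Z)), add(SSZ, Z))))
  step 13: S(S(S(add(add(Z, Z), add(SSZ, Z)))))
  step 14: S(S(S(add(Z, add(SSZ, Z)))))
  step 15: S(S(S(add(SSZ, Z))))
  step 16: S(S(S(S(add(SZ, Z)))))
  step 17: S(S(S(S(S(add(Z, Z))))))
  step 18: S^5(Z)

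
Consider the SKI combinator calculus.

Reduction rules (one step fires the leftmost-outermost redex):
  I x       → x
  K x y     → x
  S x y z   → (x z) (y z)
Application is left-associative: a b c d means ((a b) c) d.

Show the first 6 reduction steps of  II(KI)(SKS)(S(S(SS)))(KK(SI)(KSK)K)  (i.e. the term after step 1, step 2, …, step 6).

Answer: after 6 steps: S(S(SS))(KSK)

Reduction:
  start: II(KI)(SKS)(S(S(SS)))(KK(SI)(KSK)K)
  [1] I(KI)(SKS)(S(S(SS)))(KK(SI)(KSK)K)
  [2] KI(SKS)(S(S(SS)))(KK(SI)(KSK)K)
  [3] I(S(S(SS)))(KK(SI)(KSK)K)
  [4] S(S(SS))(KK(SI)(KSK)K)
  [5] S(S(SS))(K(KSK)K)
  [6] S(S(SS))(KSK)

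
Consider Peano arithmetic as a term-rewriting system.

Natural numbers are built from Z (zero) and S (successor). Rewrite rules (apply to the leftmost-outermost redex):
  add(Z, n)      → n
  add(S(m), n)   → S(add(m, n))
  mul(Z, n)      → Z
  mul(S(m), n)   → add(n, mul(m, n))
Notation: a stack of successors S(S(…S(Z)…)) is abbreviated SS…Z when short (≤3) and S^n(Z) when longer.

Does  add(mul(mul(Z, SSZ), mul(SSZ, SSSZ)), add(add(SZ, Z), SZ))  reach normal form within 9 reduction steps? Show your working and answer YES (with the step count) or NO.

  start: add(mul(mul(Z, SSZ), mul(SSZ, SSSZ)), add(add(SZ, Z), SZ))
  →1  add(mul(Z, mul(SSZ, SSSZ)), add(add(SZ, Z), SZ))
  →2  add(Z, add(add(SZ, Z), SZ))
  →3  add(add(SZ, Z), SZ)
  →4  add(S(add(Z, Z)), SZ)
  →5  S(add(add(Z, Z), SZ))
  →6  S(add(Z, SZ))
  →7  SSZ

Answer: YES — reaches normal form SSZ in 7 ≤ 9 steps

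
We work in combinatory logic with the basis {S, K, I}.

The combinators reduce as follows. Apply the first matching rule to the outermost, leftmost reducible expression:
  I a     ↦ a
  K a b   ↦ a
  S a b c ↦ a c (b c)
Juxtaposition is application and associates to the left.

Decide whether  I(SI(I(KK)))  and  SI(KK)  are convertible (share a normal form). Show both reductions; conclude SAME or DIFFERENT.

Term A:
  start: I(SI(I(KK)))
  →1  SI(I(KK))
  →2  SI(KK)

Term B:
  start: SI(KK)

Answer: SAME — A ⇓ SI(KK), B ⇓ SI(KK)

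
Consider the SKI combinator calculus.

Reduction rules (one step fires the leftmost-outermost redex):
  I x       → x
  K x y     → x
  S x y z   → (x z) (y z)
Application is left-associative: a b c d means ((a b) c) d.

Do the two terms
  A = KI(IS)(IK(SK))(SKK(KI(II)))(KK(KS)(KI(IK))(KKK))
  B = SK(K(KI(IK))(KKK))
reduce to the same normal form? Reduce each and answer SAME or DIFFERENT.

Answer: SAME — A ⇓ SKI, B ⇓ SKI

Working:
Term A:
  start: KI(IS)(IK(SK))(SKK(KI(II)))(KK(KS)(KI(IK))(KKK))
  [1] I(IK(SK))(SKK(KI(II)))(KK(KS)(KI(IK))(KKK))
  [2] IK(SK)(SKK(KI(II)))(KK(KS)(KI(IK))(KKK))
  [3] K(SK)(SKK(KI(II)))(KK(KS)(KI(IK))(KKK))
  [4] SK(KK(KS)(KI(IK))(KKK))
  [5] SK(K(KI(IK))(KKK))
  [6] SK(KI(IK))
  [7] SKI

Term B:
  start: SK(K(KI(IK))(KKK))
  [1] SK(KI(IK))
  [2] SKI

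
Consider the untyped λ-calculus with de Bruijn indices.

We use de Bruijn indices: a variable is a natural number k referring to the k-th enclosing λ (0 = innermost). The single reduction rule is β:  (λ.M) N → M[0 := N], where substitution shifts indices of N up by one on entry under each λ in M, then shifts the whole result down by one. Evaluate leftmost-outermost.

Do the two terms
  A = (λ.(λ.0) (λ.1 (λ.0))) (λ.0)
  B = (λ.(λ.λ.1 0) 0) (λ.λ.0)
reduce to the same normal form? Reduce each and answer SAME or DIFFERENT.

Term A:
  start: (λ.(λ.0) (λ.1 (λ.0))) (λ.0)
  step 1: (λ.0) (λ.(λ.0) (λ.0))
  step 2: λ.(λ.0) (λ.0)
  step 3: λ.λ.0

Term B:
  start: (λ.(λ.λ.1 0) 0) (λ.λ.0)
  step 1: (λ.λ.1 0) (λ.λ.0)
  step 2: λ.(λ.λ.0) 0
  step 3: λ.λ.0

Answer: SAME — A ⇓ λ.λ.0, B ⇓ λ.λ.0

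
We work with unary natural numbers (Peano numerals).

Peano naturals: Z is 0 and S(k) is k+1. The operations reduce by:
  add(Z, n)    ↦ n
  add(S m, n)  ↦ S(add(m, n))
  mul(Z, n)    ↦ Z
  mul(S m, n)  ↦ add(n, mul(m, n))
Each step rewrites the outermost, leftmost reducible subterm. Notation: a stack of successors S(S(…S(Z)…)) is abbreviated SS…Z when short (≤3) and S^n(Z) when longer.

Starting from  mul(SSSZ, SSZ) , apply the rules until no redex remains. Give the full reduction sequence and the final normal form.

Answer: normal form = S^6(Z)  (in 13 steps)

Derivation:
  start: mul(SSSZ, SSZ)
  [1] add(SSZ, mul(SSZ, SSZ))
  [2] S(add(SZ, mul(SSZ, SSZ)))
  [3] S(S(add(Z, mul(SSZ, SSZ))))
  [4] S(S(mul(SSZ, SSZ)))
  [5] S(S(add(SSZ, mul(SZ, SSZ))))
  [6] S(S(S(add(SZ, mul(SZ, SSZ)))))
  [7] S(S(S(S(add(Z, mul(SZ, SSZ))))))
  [8] S(S(S(S(mul(SZ, SSZ)))))
  [9] S(S(S(S(add(SSZ, mul(Z, SSZ))))))
  [10] S(S(S(S(S(add(SZ, mul(Z, SSZ)))))))
  [11] S(S(S(S(S(S(add(Z, mul(Z, SSZ))))))))
  [12] S(S(S(S(S(S(mul(Z, SSZ)))))))
  [13] S^6(Z)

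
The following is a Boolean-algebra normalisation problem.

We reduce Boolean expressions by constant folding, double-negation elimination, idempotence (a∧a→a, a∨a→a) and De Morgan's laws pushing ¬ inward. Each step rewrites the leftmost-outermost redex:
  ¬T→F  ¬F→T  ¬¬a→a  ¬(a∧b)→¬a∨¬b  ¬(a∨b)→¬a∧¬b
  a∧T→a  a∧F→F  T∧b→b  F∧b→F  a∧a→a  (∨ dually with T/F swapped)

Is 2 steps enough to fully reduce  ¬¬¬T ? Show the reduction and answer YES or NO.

  start: ¬¬¬T
  step 1: ¬T
  step 2: F

Answer: YES — reaches normal form F in 2 ≤ 2 steps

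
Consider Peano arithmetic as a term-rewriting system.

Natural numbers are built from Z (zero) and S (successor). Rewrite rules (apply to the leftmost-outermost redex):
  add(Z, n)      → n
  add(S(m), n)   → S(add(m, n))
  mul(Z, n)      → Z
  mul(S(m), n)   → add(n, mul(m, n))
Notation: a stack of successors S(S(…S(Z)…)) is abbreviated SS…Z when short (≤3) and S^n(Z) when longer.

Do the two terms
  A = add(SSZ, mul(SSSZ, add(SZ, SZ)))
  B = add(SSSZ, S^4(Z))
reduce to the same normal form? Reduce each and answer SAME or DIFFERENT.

Answer: DIFFERENT — A ⇓ S^8(Z), B ⇓ S^7(Z)

Reduction:
Term A:
  start: add(SSZ, mul(SSSZ, add(SZ, SZ)))
  [1] S(add(SZ, mul(SSSZ, add(SZ, SZ))))
  [2] S(S(add(Z, mul(SSSZ, add(SZ, SZ)))))
  [3] S(S(mul(SSSZ, add(SZ, SZ))))
  [4] S(S(add(add(SZ, SZ), mul(SSZ, add(SZ, SZ)))))
  [5] S(S(add(S(add(Z, SZ)), mul(SSZ, add(SZ, SZ)))))
  [6] S(S(S(add(add(Z, SZ), mul(SSZ, add(SZ, SZ))))))
  [7] S(S(S(add(SZ, mul(SSZ, add(SZ, SZ))))))
  [8] S(S(S(S(add(Z, mul(SSZ, add(SZ, SZ)))))))
  [9] S(S(S(S(mul(SSZ, add(SZ, SZ))))))
  [10] S(S(S(S(add(add(SZ, SZ), mul(SZ, add(SZ, SZ)))))))
  [11] S(S(S(S(add(S(add(Z, SZ)), mul(SZ, add(SZ, SZ)))))))
  [12] S(S(S(S(S(add(add(Z, SZ), mul(SZ, add(SZ, SZ))))))))
  [13] S(S(S(S(S(add(SZ, mul(SZ, add(SZ, SZ))))))))
  [14] S(S(S(S(S(S(add(Z, mul(SZ, add(SZ, SZ)))))))))
  [15] S(S(S(S(S(S(mul(SZ, add(SZ, SZ))))))))
  [16] S(S(S(S(S(S(add(add(SZ, SZ), mul(Z, add(SZ, SZ)))))))))
  [17] S(S(S(S(S(S(add(S(add(Z, SZ)), mul(Z, add(SZ, SZ)))))))))
  [18] S(S(S(S(S(S(S(add(add(Z, SZ), mul(Z, add(SZ, SZ))))))))))
  [19] S(S(S(S(S(S(S(add(SZ, mul(Z, add(SZ, SZ))))))))))
  [20] S(S(S(S(S(S(S(S(add(Z, mul(Z, add(SZ, SZ)))))))))))
  [21] S(S(S(S(S(S(S(S(mul(Z, add(SZ, SZ))))))))))
  [22] S^8(Z)

Term B:
  start: add(SSSZ, S^4(Z))
  [1] S(add(SSZ, S^4(Z)))
  [2] S(S(add(SZ, S^4(Z))))
  [3] S(S(S(add(Z, S^4(Z)))))
  [4] S^7(Z)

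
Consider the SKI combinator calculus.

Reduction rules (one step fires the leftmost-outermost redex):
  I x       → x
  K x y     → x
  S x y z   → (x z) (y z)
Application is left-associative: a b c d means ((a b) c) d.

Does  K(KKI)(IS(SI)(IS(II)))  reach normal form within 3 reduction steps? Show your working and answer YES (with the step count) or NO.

  start: K(KKI)(IS(SI)(IS(II)))
  →1  KKI
  →2  K

Answer: YES — reaches normal form K in 2 ≤ 3 steps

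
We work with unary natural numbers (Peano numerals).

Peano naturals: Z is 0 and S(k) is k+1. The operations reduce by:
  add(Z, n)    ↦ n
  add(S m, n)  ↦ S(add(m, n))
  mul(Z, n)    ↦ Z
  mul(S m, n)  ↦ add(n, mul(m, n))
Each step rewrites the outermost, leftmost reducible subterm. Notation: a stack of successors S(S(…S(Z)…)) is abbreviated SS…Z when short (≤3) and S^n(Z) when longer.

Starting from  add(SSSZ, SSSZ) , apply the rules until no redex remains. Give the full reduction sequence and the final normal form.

Answer: normal form = S^6(Z)  (in 4 steps)

Reduction:
  start: add(SSSZ, SSSZ)
  [1] S(add(SSZ, SSSZ))
  [2] S(S(add(SZ, SSSZ)))
  [3] S(S(S(add(Z, SSSZ))))
  [4] S^6(Z)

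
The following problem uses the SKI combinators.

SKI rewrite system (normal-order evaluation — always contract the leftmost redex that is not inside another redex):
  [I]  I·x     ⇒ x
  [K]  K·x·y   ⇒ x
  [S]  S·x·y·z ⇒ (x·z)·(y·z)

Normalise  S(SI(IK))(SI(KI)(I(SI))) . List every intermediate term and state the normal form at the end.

Answer: normal form = S(SIK)(SII)  (in 5 steps)

Reduction:
  start: S(SI(IK))(SI(KI)(I(SI)))
  [1] S(SIK)(SI(KI)(I(SI)))
  [2] S(SIK)(I(I(SI))(KI(I(SI))))
  [3] S(SIK)(I(SI)(KI(I(SI))))
  [4] S(SIK)(SI(KI(I(SI))))
  [5] S(SIK)(SII)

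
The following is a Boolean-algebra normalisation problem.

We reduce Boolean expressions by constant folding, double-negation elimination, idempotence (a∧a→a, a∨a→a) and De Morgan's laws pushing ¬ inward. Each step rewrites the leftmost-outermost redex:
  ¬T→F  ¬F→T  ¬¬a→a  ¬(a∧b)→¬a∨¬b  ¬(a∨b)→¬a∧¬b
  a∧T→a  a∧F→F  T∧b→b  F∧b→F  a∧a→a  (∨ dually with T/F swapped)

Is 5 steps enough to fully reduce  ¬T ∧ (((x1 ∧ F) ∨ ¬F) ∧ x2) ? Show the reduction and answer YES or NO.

  start: ¬T ∧ (((x1 ∧ F) ∨ ¬F) ∧ x2)
  step 1: F ∧ (((x1 ∧ F) ∨ ¬F) ∧ x2)
  step 2: F

Answer: YES — reaches normal form F in 2 ≤ 5 steps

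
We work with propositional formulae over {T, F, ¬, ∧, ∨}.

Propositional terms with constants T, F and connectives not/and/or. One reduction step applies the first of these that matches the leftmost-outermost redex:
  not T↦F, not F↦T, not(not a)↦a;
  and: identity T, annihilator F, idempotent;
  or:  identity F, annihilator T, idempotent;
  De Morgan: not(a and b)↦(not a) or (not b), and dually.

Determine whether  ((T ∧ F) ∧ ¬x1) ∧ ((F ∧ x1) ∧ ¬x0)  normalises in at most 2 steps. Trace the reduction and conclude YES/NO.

Answer: NO — after 2 steps the term is F ∧ ((F ∧ x1) ∧ ¬x0), not yet normal

Reduction:
  start: ((T ∧ F) ∧ ¬x1) ∧ ((F ∧ x1) ∧ ¬x0)
  [1] (F ∧ ¬x1) ∧ ((F ∧ x1) ∧ ¬x0)
  [2] F ∧ ((F ∧ x1) ∧ ¬x0)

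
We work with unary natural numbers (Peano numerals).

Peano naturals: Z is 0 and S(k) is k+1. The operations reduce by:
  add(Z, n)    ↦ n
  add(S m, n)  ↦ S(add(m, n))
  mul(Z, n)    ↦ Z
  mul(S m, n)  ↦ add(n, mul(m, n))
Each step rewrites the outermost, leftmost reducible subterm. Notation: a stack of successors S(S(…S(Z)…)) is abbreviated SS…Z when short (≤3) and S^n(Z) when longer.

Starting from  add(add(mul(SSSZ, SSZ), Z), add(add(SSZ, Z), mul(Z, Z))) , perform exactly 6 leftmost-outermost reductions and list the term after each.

Answer: after 6 steps: S(add(S(add(add(Z, mul(SSZ, SSZ)), Z)), add(add(SSZ, Z), mul(Z, Z))))

Working:
  start: add(add(mul(SSSZ, SSZ), Z), add(add(SSZ, Z), mul(Z, Z)))
  →1  add(add(add(SSZ, mul(SSZ, SSZ)), Z), add(add(SSZ, Z), mul(Z, Z)))
  →2  add(add(S(add(SZ, mul(SSZ, SSZ))), Z), add(add(SSZ, Z), mul(Z, Z)))
  →3  add(S(add(add(SZ, mul(SSZ, SSZ)), Z)), add(add(SSZ, Z), mul(Z, Z)))
  →4  S(add(add(add(SZ, mul(SSZ, SSZ)), Z), add(add(SSZ, Z), mul(Z, Z))))
  →5  S(add(add(S(add(Z, mul(SSZ, SSZ))), Z), add(add(SSZ, Z), mul(Z, Z))))
  →6  S(add(S(add(add(Z, mul(SSZ, SSZ)), Z)), add(add(SSZ, Z), mul(Z, Z))))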